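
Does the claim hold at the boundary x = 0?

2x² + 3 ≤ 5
x = 0: LHS = 2·0² + 3 = 3; 3 ≤ 5 — holds

The relation is satisfied at x = 0.

Answer: Yes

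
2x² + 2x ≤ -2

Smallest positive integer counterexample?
Testing positive integers:
x = 1: LHS = 2·1² + 2·1 = 4; 4 ≤ -2 — FAILS  ← smallest positive counterexample

Answer: x = 1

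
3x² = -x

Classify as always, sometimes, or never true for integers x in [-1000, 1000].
Holds at x = 0: LHS = 3·0² = 0, RHS = -0 = 0; 0 = 0 — holds
Fails at x = 1: LHS = 3·1² = 3; 3 = -1 — FAILS
It is satisfied by some integers in the range but not all.

Answer: Sometimes true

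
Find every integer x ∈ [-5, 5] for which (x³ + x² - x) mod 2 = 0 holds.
Holds for: {-4, -2, 0, 2, 4}
Fails for: {-5, -3, -1, 1, 3, 5}

Answer: {-4, -2, 0, 2, 4}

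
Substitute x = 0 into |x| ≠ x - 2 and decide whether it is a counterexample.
Substitute x = 0 into the relation:
x = 0: LHS = |0| = 0, RHS = 0 - 2 = -2; 0 ≠ -2 — holds

The relation holds at x = 0, so it is not a counterexample.

Answer: No, x = 0 is not a counterexample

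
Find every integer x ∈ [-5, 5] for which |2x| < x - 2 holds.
Over all integers in [-5, 5], LHS − RHS is smallest at x = 0, where it equals 2:
x = 0: LHS = |2·0| = |0| = 0, RHS = 0 - 2 = -2; 0 < -2 — FAILS
At the ends of the range:
x = -5: LHS = |2·(-5)| = |-10| = 10, RHS = (-5) - 2 = -7; 10 < -7 — FAILS
x = 5: LHS = |2·5| = |10| = 10, RHS = 5 - 2 = 3; 10 < 3 — FAILS
Hence LHS − RHS is never negative, i.e. LHS ≥ RHS throughout, so the claimed relation (<) fails for every integer in [-5, 5].

Answer: None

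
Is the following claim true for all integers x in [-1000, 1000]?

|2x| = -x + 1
The claim fails at x = 0:
x = 0: LHS = |2·0| = |0| = 0, RHS = -0 + 1 = 1; 0 = 1 — FAILS

Because a single integer refutes it, the statement is false.

Answer: False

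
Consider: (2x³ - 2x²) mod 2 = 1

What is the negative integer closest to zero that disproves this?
Testing negative integers from -1 downward:
x = -1: LHS = (2·(-1)³ - 2·(-1)²) mod 2 = (-4) mod 2 = 0; 0 = 1 — FAILS  ← closest negative counterexample to 0

Answer: x = -1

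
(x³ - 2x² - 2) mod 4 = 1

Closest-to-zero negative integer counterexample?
Testing negative integers from -1 downward:
x = -1: LHS = ((-1)³ - 2·(-1)² - 2) mod 4 = (-5) mod 4 = 3; 3 = 1 — FAILS  ← closest negative counterexample to 0

Answer: x = -1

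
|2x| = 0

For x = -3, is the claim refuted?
Substitute x = -3 into the relation:
x = -3: LHS = |2·(-3)| = |-6| = 6; 6 = 0 — FAILS

Since the claim fails at x = -3, this value is a counterexample.

Answer: Yes, x = -3 is a counterexample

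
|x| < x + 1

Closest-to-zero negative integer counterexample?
Testing negative integers from -1 downward:
x = -1: LHS = |-1| = 1, RHS = (-1) + 1 = 0; 1 < 0 — FAILS  ← closest negative counterexample to 0

Answer: x = -1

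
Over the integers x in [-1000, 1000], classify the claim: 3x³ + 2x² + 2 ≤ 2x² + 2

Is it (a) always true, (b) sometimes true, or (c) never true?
Holds at x = 0: LHS = 3·0³ + 2·0² + 2 = 2, RHS = 2·0² + 2 = 2; 2 ≤ 2 — holds
Fails at x = 1: LHS = 3·1³ + 2·1² + 2 = 7, RHS = 2·1² + 2 = 4; 7 ≤ 4 — FAILS
It is satisfied by some integers in the range but not all.

Answer: Sometimes true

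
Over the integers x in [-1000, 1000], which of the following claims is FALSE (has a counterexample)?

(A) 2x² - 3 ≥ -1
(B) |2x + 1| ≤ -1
(A) x = 0: LHS = 2·0² - 3 = -3; -3 ≥ -1 — FAILS
(B) x = 0: LHS = |2·0 + 1| = |1| = 1; 1 ≤ -1 — FAILS

Answer: Both A and B are false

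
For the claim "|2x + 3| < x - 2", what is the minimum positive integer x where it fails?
Testing positive integers:
x = 1: LHS = |2·1 + 3| = |5| = 5, RHS = 1 - 2 = -1; 5 < -1 — FAILS  ← smallest positive counterexample

Answer: x = 1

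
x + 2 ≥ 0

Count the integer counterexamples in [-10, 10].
Counterexamples in [-10, 10]: {-10, -9, -8, -7, -6, -5, -4, -3}.

Counting them gives 8 values.

Answer: 8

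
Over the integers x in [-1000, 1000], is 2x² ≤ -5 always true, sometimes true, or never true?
Over all integers in [-1000, 1000], LHS − RHS is smallest at x = 0, where it equals 5:
x = 0: LHS = 2·0² = 0; 0 ≤ -5 — FAILS
At the ends of the range:
x = -1000: LHS = 2·(-1000)² = 2000000; 2000000 ≤ -5 — FAILS
x = 1000: LHS = 2·1000² = 2000000; 2000000 ≤ -5 — FAILS
Hence LHS − RHS is never zero or negative, i.e. LHS > RHS throughout, so the claimed relation (≤) fails for every integer in [-1000, 1000].

No integer in the range satisfies it.

Answer: Never true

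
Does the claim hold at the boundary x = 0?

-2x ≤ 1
x = 0: LHS = -2·0 = 0; 0 ≤ 1 — holds

The relation is satisfied at x = 0.

Answer: Yes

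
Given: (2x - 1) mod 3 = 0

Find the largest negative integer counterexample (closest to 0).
Testing negative integers from -1 downward:
x = -1: LHS = (2·(-1) - 1) mod 3 = (-3) mod 3 = 0; 0 = 0 — holds
x = -2: LHS = (2·(-2) - 1) mod 3 = (-5) mod 3 = 1; 1 = 0 — FAILS  ← closest negative counterexample to 0

Answer: x = -2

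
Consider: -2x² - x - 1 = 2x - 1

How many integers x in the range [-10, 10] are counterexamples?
Counterexamples in [-10, 10]: {-10, -9, -8, -7, -6, -5, -4, -3, -2, -1, 1, 2, 3, 4, 5, 6, 7, 8, 9, 10}.

Counting them gives 20 values.

Answer: 20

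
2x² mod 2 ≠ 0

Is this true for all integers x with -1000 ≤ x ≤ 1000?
The claim fails at x = 0:
x = 0: LHS = (2·0²) mod 2 = 0 mod 2 = 0; 0 ≠ 0 — FAILS

Because a single integer refutes it, the statement is false.

Answer: False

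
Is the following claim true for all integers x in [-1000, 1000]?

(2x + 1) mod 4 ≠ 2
For a polynomial with integer coefficients, its value mod 4 depends only on x mod 4, so it suffices to check one representative of each residue class, x = 0, 1, 2, 3:
x = 0: LHS = (2·0 + 1) mod 4 = 1 mod 4 = 1; 1 ≠ 2 — holds
x = 1: LHS = (2·1 + 1) mod 4 = 3 mod 4 = 3; 3 ≠ 2 — holds
x = 2: LHS = (2·2 + 1) mod 4 = 5 mod 4 = 1; 1 ≠ 2 — holds
x = 3: LHS = (2·3 + 1) mod 4 = 7 mod 4 = 3; 3 ≠ 2 — holds
The relation holds in every residue class, so the relation holds for every integer in [-1000, 1000].

No counterexample exists.

Answer: True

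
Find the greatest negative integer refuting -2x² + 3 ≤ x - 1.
Testing negative integers from -1 downward:
x = -1: LHS = -2·(-1)² + 3 = 1, RHS = (-1) - 1 = -2; 1 ≤ -2 — FAILS  ← closest negative counterexample to 0

Answer: x = -1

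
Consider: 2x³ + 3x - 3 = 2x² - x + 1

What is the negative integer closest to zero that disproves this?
Testing negative integers from -1 downward:
x = -1: LHS = 2·(-1)³ + 3·(-1) - 3 = -8, RHS = 2·(-1)² - (-1) + 1 = 4; -8 = 4 — FAILS  ← closest negative counterexample to 0

Answer: x = -1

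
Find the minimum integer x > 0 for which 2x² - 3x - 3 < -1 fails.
Testing positive integers:
x = 1: LHS = 2·1² - 3·1 - 3 = -4; -4 < -1 — holds
x = 2: LHS = 2·2² - 3·2 - 3 = -1; -1 < -1 — FAILS  ← smallest positive counterexample

Answer: x = 2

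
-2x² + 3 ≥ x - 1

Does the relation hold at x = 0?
x = 0: LHS = -2·0² + 3 = 3, RHS = 0 - 1 = -1; 3 ≥ -1 — holds

The relation is satisfied at x = 0.

Answer: Yes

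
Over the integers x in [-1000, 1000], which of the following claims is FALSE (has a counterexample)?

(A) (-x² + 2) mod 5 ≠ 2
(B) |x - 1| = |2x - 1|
(A) x = 0: LHS = (-0² + 2) mod 5 = 2 mod 5 = 2; 2 ≠ 2 — FAILS
(B) x = 1: LHS = |1 - 1| = |0| = 0, RHS = |2·1 - 1| = |1| = 1; 0 = 1 — FAILS

Answer: Both A and B are false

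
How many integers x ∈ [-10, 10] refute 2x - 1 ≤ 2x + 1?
Over all integers in [-10, 10], LHS − RHS is largest at x = 0, where it equals -2:
x = 0: LHS = 2·0 - 1 = -1, RHS = 2·0 + 1 = 1; -1 ≤ 1 — holds
At the ends of the range:
x = -10: LHS = 2·(-10) - 1 = -21, RHS = 2·(-10) + 1 = -19; -21 ≤ -19 — holds
x = 10: LHS = 2·10 - 1 = 19, RHS = 2·10 + 1 = 21; 19 ≤ 21 — holds
Hence LHS − RHS is never positive, i.e. LHS ≤ RHS throughout, so the relation holds for every integer in [-10, 10].

No counterexample appears in that range.

Answer: 0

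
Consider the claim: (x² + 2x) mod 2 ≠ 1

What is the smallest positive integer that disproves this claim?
Testing positive integers:
x = 1: LHS = (1² + 2·1) mod 2 = 3 mod 2 = 1; 1 ≠ 1 — FAILS  ← smallest positive counterexample

Answer: x = 1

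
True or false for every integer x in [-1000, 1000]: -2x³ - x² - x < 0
The claim fails at x = 0:
x = 0: LHS = -2·0³ - 0² - 0 = 0; 0 < 0 — FAILS

Because a single integer refutes it, the statement is false.

Answer: False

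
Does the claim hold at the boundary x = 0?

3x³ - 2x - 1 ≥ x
x = 0: LHS = 3·0³ - 2·0 - 1 = -1; -1 ≥ 0 — FAILS

The relation fails at x = 0, so x = 0 is a counterexample.

Answer: No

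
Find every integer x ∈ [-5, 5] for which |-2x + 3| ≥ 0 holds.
An absolute value is never negative, so the left side is ≥ 0 for every x, while the right side is 0. Tightest case in [-5, 5] is x = 1:
x = 1: LHS = |-2·1 + 3| = |1| = 1; 1 ≥ 0 — holds
Hence LHS − RHS is never negative, i.e. LHS ≥ RHS throughout, so the relation holds for every integer in [-5, 5].

Answer: All integers in [-5, 5]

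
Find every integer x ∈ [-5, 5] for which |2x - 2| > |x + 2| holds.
Holds for: {-5, -4, -3, -2, -1, 5}
Fails for: {0, 1, 2, 3, 4}

Answer: {-5, -4, -3, -2, -1, 5}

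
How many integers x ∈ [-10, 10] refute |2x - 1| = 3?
Counterexamples in [-10, 10]: {-10, -9, -8, -7, -6, -5, -4, -3, -2, 0, 1, 3, 4, 5, 6, 7, 8, 9, 10}.

Counting them gives 19 values.

Answer: 19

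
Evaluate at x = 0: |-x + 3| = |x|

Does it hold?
x = 0: LHS = |-0 + 3| = |3| = 3, RHS = |0| = 0; 3 = 0 — FAILS

The relation fails at x = 0, so x = 0 is a counterexample.

Answer: No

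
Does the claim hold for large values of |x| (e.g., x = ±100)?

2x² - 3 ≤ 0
x = 100: LHS = 2·100² - 3 = 19997; 19997 ≤ 0 — FAILS
x = -100: LHS = 2·(-100)² - 3 = 19997; 19997 ≤ 0 — FAILS

Answer: No, fails for both x = 100 and x = -100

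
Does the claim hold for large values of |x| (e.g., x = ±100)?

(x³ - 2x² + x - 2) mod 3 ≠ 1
x = 100: LHS = (100³ - 2·100² + 100 - 2) mod 3 = 980098 mod 3 = 1; 1 ≠ 1 — FAILS
x = -100: LHS = ((-100)³ - 2·(-100)² + (-100) - 2) mod 3 = (-1020102) mod 3 = 0; 0 ≠ 1 — holds

Answer: Partially: fails for x = 100, holds for x = -100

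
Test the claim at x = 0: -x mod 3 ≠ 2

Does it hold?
x = 0: LHS = (-0) mod 3 = 0 mod 3 = 0; 0 ≠ 2 — holds

The relation is satisfied at x = 0.

Answer: Yes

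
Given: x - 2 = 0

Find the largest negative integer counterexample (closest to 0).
Testing negative integers from -1 downward:
x = -1: LHS = (-1) - 2 = -3; -3 = 0 — FAILS  ← closest negative counterexample to 0

Answer: x = -1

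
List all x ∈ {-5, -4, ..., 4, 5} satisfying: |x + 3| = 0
Holds for: {-3}
Fails for: {-5, -4, -2, -1, 0, 1, 2, 3, 4, 5}

Answer: {-3}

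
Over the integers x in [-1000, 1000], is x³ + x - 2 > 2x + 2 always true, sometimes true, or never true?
Holds at x = 2: LHS = 2³ + 2 - 2 = 8, RHS = 2·2 + 2 = 6; 8 > 6 — holds
Fails at x = 0: LHS = 0³ + 0 - 2 = -2, RHS = 2·0 + 2 = 2; -2 > 2 — FAILS
It is satisfied by some integers in the range but not all.

Answer: Sometimes true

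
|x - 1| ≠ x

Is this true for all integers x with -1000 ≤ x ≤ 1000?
Track d = LHS − RHS over the integers in [-1000, 1000]. Equality would need d = 0, but d changes sign only between consecutive integers, jumping over 0:
x = 0: LHS = |0 - 1| = |-1| = 1; 1 ≠ 0 — holds  (d = 1)
x = 1: LHS = |1 - 1| = |0| = 0; 0 ≠ 1 — holds  (d = -1)
Away from these crossings d keeps a constant sign, and checking every integer in [-1000, 1000] confirms d ≠ 0 throughout. Hence the two sides are never equal, so the relation holds for every integer in [-1000, 1000].

No counterexample exists.

Answer: True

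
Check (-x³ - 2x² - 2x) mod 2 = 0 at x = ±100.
x = 100: LHS = (-100³ - 2·100² - 2·100) mod 2 = (-1020200) mod 2 = 0; 0 = 0 — holds
x = -100: LHS = (-(-100)³ - 2·(-100)² - 2·(-100)) mod 2 = 980200 mod 2 = 0; 0 = 0 — holds

Answer: Yes, holds for both x = 100 and x = -100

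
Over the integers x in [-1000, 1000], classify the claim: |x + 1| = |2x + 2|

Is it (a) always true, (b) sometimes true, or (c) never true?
Holds at x = -1: LHS = |(-1) + 1| = |0| = 0, RHS = |2·(-1) + 2| = |0| = 0; 0 = 0 — holds
Fails at x = 0: LHS = |0 + 1| = |1| = 1, RHS = |2·0 + 2| = |2| = 2; 1 = 2 — FAILS
It is satisfied by some integers in the range but not all.

Answer: Sometimes true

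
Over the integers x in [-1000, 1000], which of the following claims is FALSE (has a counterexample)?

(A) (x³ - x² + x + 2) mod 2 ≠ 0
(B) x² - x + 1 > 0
(A) x = 0: LHS = (0³ - 0² + 0 + 2) mod 2 = 2 mod 2 = 0; 0 ≠ 0 — FAILS

(B) Over all integers in [-1000, 1000], LHS − RHS is smallest at x = 0, where it equals 1:
x = 0: LHS = 0² - 0 + 1 = 1; 1 > 0 — holds
At the ends of the range:
x = -1000: LHS = (-1000)² - (-1000) + 1 = 1001001; 1001001 > 0 — holds
x = 1000: LHS = 1000² - 1000 + 1 = 999001; 999001 > 0 — holds
Hence LHS − RHS is never zero or negative, i.e. LHS > RHS throughout, so the relation holds for every integer in [-1000, 1000].

Only (A) has a counterexample.

Answer: A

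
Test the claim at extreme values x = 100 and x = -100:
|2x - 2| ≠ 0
x = 100: LHS = |2·100 - 2| = |198| = 198; 198 ≠ 0 — holds
x = -100: LHS = |2·(-100) - 2| = |-202| = 202; 202 ≠ 0 — holds

Answer: Yes, holds for both x = 100 and x = -100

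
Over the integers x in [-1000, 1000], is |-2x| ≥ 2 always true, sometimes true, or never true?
Holds at x = 1: LHS = |-2·1| = |-2| = 2; 2 ≥ 2 — holds
Fails at x = 0: LHS = |-2·0| = |0| = 0; 0 ≥ 2 — FAILS
It is satisfied by some integers in the range but not all.

Answer: Sometimes true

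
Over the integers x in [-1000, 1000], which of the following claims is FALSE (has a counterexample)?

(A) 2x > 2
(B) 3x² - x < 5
(A) x = 0: LHS = 2·0 = 0; 0 > 2 — FAILS
(B) x = 2: LHS = 3·2² - 2 = 10; 10 < 5 — FAILS

Answer: Both A and B are false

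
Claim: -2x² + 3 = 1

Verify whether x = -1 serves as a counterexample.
Substitute x = -1 into the relation:
x = -1: LHS = -2·(-1)² + 3 = 1; 1 = 1 — holds

The claim holds here, so x = -1 is not a counterexample. (A counterexample exists elsewhere, e.g. x = 0.)

Answer: No, x = -1 is not a counterexample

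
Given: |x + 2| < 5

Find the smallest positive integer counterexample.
Testing positive integers:
x = 1: LHS = |1 + 2| = |3| = 3; 3 < 5 — holds
x = 2: LHS = |2 + 2| = |4| = 4; 4 < 5 — holds
x = 3: LHS = |3 + 2| = |5| = 5; 5 < 5 — FAILS  ← smallest positive counterexample

Answer: x = 3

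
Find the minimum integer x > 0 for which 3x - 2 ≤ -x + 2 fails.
Testing positive integers:
x = 1: LHS = 3·1 - 2 = 1, RHS = -1 + 2 = 1; 1 ≤ 1 — holds
x = 2: LHS = 3·2 - 2 = 4, RHS = -2 + 2 = 0; 4 ≤ 0 — FAILS  ← smallest positive counterexample

Answer: x = 2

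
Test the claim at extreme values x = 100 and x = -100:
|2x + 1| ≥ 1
x = 100: LHS = |2·100 + 1| = |201| = 201; 201 ≥ 1 — holds
x = -100: LHS = |2·(-100) + 1| = |-199| = 199; 199 ≥ 1 — holds

Answer: Yes, holds for both x = 100 and x = -100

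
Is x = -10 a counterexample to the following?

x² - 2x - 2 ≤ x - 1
Substitute x = -10 into the relation:
x = -10: LHS = (-10)² - 2·(-10) - 2 = 118, RHS = (-10) - 1 = -11; 118 ≤ -11 — FAILS

Since the claim fails at x = -10, this value is a counterexample.

Answer: Yes, x = -10 is a counterexample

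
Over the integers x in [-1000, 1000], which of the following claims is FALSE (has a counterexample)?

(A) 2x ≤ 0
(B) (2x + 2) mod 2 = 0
(A) x = 1: LHS = 2·1 = 2; 2 ≤ 0 — FAILS

(B) For a polynomial with integer coefficients, its value mod 2 depends only on x mod 2, so it suffices to check one representative of each residue class, x = 0, 1:
x = 0: LHS = (2·0 + 2) mod 2 = 2 mod 2 = 0; 0 = 0 — holds
x = 1: LHS = (2·1 + 2) mod 2 = 4 mod 2 = 0; 0 = 0 — holds
The relation holds in every residue class, so the relation holds for every integer in [-1000, 1000].

Only (A) has a counterexample.

Answer: A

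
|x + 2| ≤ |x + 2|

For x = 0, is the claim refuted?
Substitute x = 0 into the relation:
x = 0: LHS = |0 + 2| = |2| = 2, RHS = |0 + 2| = |2| = 2; 2 ≤ 2 — holds

The relation holds at x = 0, so it is not a counterexample.

Answer: No, x = 0 is not a counterexample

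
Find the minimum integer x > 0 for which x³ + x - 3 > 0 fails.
Testing positive integers:
x = 1: LHS = 1³ + 1 - 3 = -1; -1 > 0 — FAILS  ← smallest positive counterexample

Answer: x = 1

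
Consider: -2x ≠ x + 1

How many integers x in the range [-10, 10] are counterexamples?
Track d = LHS − RHS over the integers in [-10, 10]. Equality would need d = 0, but d changes sign only between consecutive integers, jumping over 0:
x = -1: LHS = -2·(-1) = 2, RHS = (-1) + 1 = 0; 2 ≠ 0 — holds  (d = 2)
x = 0: LHS = -2·0 = 0, RHS = 0 + 1 = 1; 0 ≠ 1 — holds  (d = -1)
Away from these crossings d keeps a constant sign, and checking every integer in [-10, 10] confirms d ≠ 0 throughout. Hence the two sides are never equal, so the relation holds for every integer in [-10, 10].

No counterexample appears in that range.

Answer: 0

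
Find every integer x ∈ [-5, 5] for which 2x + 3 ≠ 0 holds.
Track d = LHS − RHS over the integers in [-5, 5]. Equality would need d = 0, but d changes sign only between consecutive integers, jumping over 0:
x = -2: LHS = 2·(-2) + 3 = -1; -1 ≠ 0 — holds  (d = -1)
x = -1: LHS = 2·(-1) + 3 = 1; 1 ≠ 0 — holds  (d = 1)
Away from these crossings d keeps a constant sign, and checking every integer in [-5, 5] confirms d ≠ 0 throughout. Hence the two sides are never equal, so the relation holds for every integer in [-5, 5].

Answer: All integers in [-5, 5]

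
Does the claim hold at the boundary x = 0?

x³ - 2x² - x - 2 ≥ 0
x = 0: LHS = 0³ - 2·0² - 0 - 2 = -2; -2 ≥ 0 — FAILS

The relation fails at x = 0, so x = 0 is a counterexample.

Answer: No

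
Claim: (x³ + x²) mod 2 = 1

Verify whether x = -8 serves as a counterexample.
Substitute x = -8 into the relation:
x = -8: LHS = ((-8)³ + (-8)²) mod 2 = (-448) mod 2 = 0; 0 = 1 — FAILS

Since the claim fails at x = -8, this value is a counterexample.

Answer: Yes, x = -8 is a counterexample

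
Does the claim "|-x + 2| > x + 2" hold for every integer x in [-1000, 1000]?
The claim fails at x = 0:
x = 0: LHS = |-0 + 2| = |2| = 2, RHS = 0 + 2 = 2; 2 > 2 — FAILS

Because a single integer refutes it, the statement is false.

Answer: False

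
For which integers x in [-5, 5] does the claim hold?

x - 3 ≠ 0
Holds for: {-5, -4, -3, -2, -1, 0, 1, 2, 4, 5}
Fails for: {3}

Answer: {-5, -4, -3, -2, -1, 0, 1, 2, 4, 5}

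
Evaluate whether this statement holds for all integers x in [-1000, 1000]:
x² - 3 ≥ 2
The claim fails at x = 0:
x = 0: LHS = 0² - 3 = -3; -3 ≥ 2 — FAILS

Because a single integer refutes it, the statement is false.

Answer: False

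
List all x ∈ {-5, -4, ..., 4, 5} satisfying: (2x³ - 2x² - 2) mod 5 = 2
For a polynomial with integer coefficients, its value mod 5 depends only on x mod 5, so it suffices to check one representative of each residue class, x = 0, 1, 2, 3, 4:
x = 0: LHS = (2·0³ - 2·0² - 2) mod 5 = (-2) mod 5 = 3; 3 = 2 — FAILS
x = 1: LHS = (2·1³ - 2·1² - 2) mod 5 = (-2) mod 5 = 3; 3 = 2 — FAILS
x = 2: LHS = (2·2³ - 2·2² - 2) mod 5 = 6 mod 5 = 1; 1 = 2 — FAILS
x = 3: LHS = (2·3³ - 2·3² - 2) mod 5 = 34 mod 5 = 4; 4 = 2 — FAILS
x = 4: LHS = (2·4³ - 2·4² - 2) mod 5 = 94 mod 5 = 4; 4 = 2 — FAILS
The relation fails in every residue class, so the claimed relation (=) fails for every integer in [-5, 5].

Answer: None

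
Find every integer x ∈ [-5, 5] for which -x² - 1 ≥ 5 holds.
Over all integers in [-5, 5], LHS − RHS is largest at x = 0, where it equals -6:
x = 0: LHS = -0² - 1 = -1; -1 ≥ 5 — FAILS
At the ends of the range:
x = -5: LHS = -(-5)² - 1 = -26; -26 ≥ 5 — FAILS
x = 5: LHS = -5² - 1 = -26; -26 ≥ 5 — FAILS
Hence LHS − RHS is never zero or positive, i.e. LHS < RHS throughout, so the claimed relation (≥) fails for every integer in [-5, 5].

Answer: None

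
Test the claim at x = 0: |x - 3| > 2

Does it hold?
x = 0: LHS = |0 - 3| = |-3| = 3; 3 > 2 — holds

The relation is satisfied at x = 0.

Answer: Yes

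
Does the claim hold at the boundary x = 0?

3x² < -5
x = 0: LHS = 3·0² = 0; 0 < -5 — FAILS

The relation fails at x = 0, so x = 0 is a counterexample.

Answer: No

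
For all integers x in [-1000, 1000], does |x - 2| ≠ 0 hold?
The claim fails at x = 2:
x = 2: LHS = |2 - 2| = |0| = 0; 0 ≠ 0 — FAILS

Because a single integer refutes it, the statement is false.

Answer: False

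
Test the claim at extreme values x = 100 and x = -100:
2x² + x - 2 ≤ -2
x = 100: LHS = 2·100² + 100 - 2 = 20098; 20098 ≤ -2 — FAILS
x = -100: LHS = 2·(-100)² + (-100) - 2 = 19898; 19898 ≤ -2 — FAILS

Answer: No, fails for both x = 100 and x = -100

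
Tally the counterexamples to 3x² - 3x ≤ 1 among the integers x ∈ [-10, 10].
Counterexamples in [-10, 10]: {-10, -9, -8, -7, -6, -5, -4, -3, -2, -1, 2, 3, 4, 5, 6, 7, 8, 9, 10}.

Counting them gives 19 values.

Answer: 19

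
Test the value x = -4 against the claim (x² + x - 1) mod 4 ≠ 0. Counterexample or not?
Substitute x = -4 into the relation:
x = -4: LHS = ((-4)² + (-4) - 1) mod 4 = 11 mod 4 = 3; 3 ≠ 0 — holds

The relation holds at x = -4, so it is not a counterexample.

Answer: No, x = -4 is not a counterexample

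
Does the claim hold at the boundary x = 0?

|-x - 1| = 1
x = 0: LHS = |-0 - 1| = |-1| = 1; 1 = 1 — holds

The relation is satisfied at x = 0.

Answer: Yes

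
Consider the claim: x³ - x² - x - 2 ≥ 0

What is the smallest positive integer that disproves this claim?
Testing positive integers:
x = 1: LHS = 1³ - 1² - 1 - 2 = -3; -3 ≥ 0 — FAILS  ← smallest positive counterexample

Answer: x = 1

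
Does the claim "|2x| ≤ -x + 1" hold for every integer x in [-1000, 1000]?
The claim fails at x = 1:
x = 1: LHS = |2·1| = |2| = 2, RHS = -1 + 1 = 0; 2 ≤ 0 — FAILS

Because a single integer refutes it, the statement is false.

Answer: False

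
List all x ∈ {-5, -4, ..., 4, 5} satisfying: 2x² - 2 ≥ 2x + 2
Holds for: {-5, -4, -3, -2, -1, 2, 3, 4, 5}
Fails for: {0, 1}

Answer: {-5, -4, -3, -2, -1, 2, 3, 4, 5}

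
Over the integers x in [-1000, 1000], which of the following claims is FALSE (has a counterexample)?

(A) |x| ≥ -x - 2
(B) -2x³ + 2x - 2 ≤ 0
(A) Over all integers in [-1000, 1000], LHS − RHS is smallest at x = 0, where it equals 2:
x = 0: LHS = |0| = 0, RHS = -0 - 2 = -2; 0 ≥ -2 — holds
At the ends of the range:
x = -1000: LHS = |-1000| = 1000, RHS = -(-1000) - 2 = 998; 1000 ≥ 998 — holds
x = 1000: LHS = |1000| = 1000, RHS = -1000 - 2 = -1002; 1000 ≥ -1002 — holds
Hence LHS − RHS is never negative, i.e. LHS ≥ RHS throughout, so the relation holds for every integer in [-1000, 1000].

(B) x = -2: LHS = -2·(-2)³ + 2·(-2) - 2 = 10; 10 ≤ 0 — FAILS

Only (B) has a counterexample.

Answer: B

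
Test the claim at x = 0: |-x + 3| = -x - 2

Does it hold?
x = 0: LHS = |-0 + 3| = |3| = 3, RHS = -0 - 2 = -2; 3 = -2 — FAILS

The relation fails at x = 0, so x = 0 is a counterexample.

Answer: No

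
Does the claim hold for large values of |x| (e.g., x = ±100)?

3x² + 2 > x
x = 100: LHS = 3·100² + 2 = 30002; 30002 > 100 — holds
x = -100: LHS = 3·(-100)² + 2 = 30002; 30002 > -100 — holds

Answer: Yes, holds for both x = 100 and x = -100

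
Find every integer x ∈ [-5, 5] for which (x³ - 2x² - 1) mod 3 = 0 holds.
For a polynomial with integer coefficients, its value mod 3 depends only on x mod 3, so it suffices to check one representative of each residue class, x = 0, 1, 2:
x = 0: LHS = (0³ - 2·0² - 1) mod 3 = (-1) mod 3 = 2; 2 = 0 — FAILS
x = 1: LHS = (1³ - 2·1² - 1) mod 3 = (-2) mod 3 = 1; 1 = 0 — FAILS
x = 2: LHS = (2³ - 2·2² - 1) mod 3 = (-1) mod 3 = 2; 2 = 0 — FAILS
The relation fails in every residue class, so the claimed relation (=) fails for every integer in [-5, 5].

Answer: None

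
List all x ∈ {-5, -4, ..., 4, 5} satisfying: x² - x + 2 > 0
Over all integers in [-5, 5], LHS − RHS is smallest at x = 0, where it equals 2:
x = 0: LHS = 0² - 0 + 2 = 2; 2 > 0 — holds
At the ends of the range:
x = -5: LHS = (-5)² - (-5) + 2 = 32; 32 > 0 — holds
x = 5: LHS = 5² - 5 + 2 = 22; 22 > 0 — holds
Hence LHS − RHS is never zero or negative, i.e. LHS > RHS throughout, so the relation holds for every integer in [-5, 5].

Answer: All integers in [-5, 5]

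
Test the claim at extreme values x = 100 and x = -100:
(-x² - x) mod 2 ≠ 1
x = 100: LHS = (-100² - 100) mod 2 = (-10100) mod 2 = 0; 0 ≠ 1 — holds
x = -100: LHS = (-(-100)² - (-100)) mod 2 = (-9900) mod 2 = 0; 0 ≠ 1 — holds

Answer: Yes, holds for both x = 100 and x = -100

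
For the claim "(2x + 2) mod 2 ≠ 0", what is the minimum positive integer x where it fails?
Testing positive integers:
x = 1: LHS = (2·1 + 2) mod 2 = 4 mod 2 = 0; 0 ≠ 0 — FAILS  ← smallest positive counterexample

Answer: x = 1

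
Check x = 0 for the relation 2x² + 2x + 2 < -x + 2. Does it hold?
x = 0: LHS = 2·0² + 2·0 + 2 = 2, RHS = -0 + 2 = 2; 2 < 2 — FAILS

The relation fails at x = 0, so x = 0 is a counterexample.

Answer: No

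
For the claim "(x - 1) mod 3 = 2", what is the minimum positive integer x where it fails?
Testing positive integers:
x = 1: LHS = (1 - 1) mod 3 = 0 mod 3 = 0; 0 = 2 — FAILS  ← smallest positive counterexample

Answer: x = 1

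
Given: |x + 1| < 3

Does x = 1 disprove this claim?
Substitute x = 1 into the relation:
x = 1: LHS = |1 + 1| = |2| = 2; 2 < 3 — holds

The claim holds here, so x = 1 is not a counterexample. (A counterexample exists elsewhere, e.g. x = 2.)

Answer: No, x = 1 is not a counterexample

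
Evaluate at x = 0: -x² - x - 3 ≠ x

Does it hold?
x = 0: LHS = -0² - 0 - 3 = -3; -3 ≠ 0 — holds

The relation is satisfied at x = 0.

Answer: Yes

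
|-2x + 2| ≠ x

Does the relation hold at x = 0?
x = 0: LHS = |-2·0 + 2| = |2| = 2; 2 ≠ 0 — holds

The relation is satisfied at x = 0.

Answer: Yes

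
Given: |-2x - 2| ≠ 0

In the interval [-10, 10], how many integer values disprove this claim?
Counterexamples in [-10, 10]: {-1}.

Counting them gives 1 values.

Answer: 1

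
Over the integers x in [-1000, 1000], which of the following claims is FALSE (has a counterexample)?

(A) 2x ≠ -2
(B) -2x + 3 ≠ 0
(A) x = -1: LHS = 2·(-1) = -2; -2 ≠ -2 — FAILS

(B) Track d = LHS − RHS over the integers in [-1000, 1000]. Equality would need d = 0, but d changes sign only between consecutive integers, jumping over 0:
x = 1: LHS = -2·1 + 3 = 1; 1 ≠ 0 — holds  (d = 1)
x = 2: LHS = -2·2 + 3 = -1; -1 ≠ 0 — holds  (d = -1)
Away from these crossings d keeps a constant sign, and checking every integer in [-1000, 1000] confirms d ≠ 0 throughout. Hence the two sides are never equal, so the relation holds for every integer in [-1000, 1000].

Only (A) has a counterexample.

Answer: A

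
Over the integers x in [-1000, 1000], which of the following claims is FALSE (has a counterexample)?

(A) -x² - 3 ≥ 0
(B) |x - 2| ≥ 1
(A) x = 0: LHS = -0² - 3 = -3; -3 ≥ 0 — FAILS
(B) x = 2: LHS = |2 - 2| = |0| = 0; 0 ≥ 1 — FAILS

Answer: Both A and B are false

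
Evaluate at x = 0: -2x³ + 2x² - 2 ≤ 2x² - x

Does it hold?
x = 0: LHS = -2·0³ + 2·0² - 2 = -2, RHS = 2·0² - 0 = 0; -2 ≤ 0 — holds

The relation is satisfied at x = 0.

Answer: Yes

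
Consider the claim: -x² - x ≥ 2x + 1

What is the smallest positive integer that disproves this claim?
Testing positive integers:
x = 1: LHS = -1² - 1 = -2, RHS = 2·1 + 1 = 3; -2 ≥ 3 — FAILS  ← smallest positive counterexample

Answer: x = 1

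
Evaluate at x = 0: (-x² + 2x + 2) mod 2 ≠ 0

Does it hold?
x = 0: LHS = (-0² + 2·0 + 2) mod 2 = 2 mod 2 = 0; 0 ≠ 0 — FAILS

The relation fails at x = 0, so x = 0 is a counterexample.

Answer: No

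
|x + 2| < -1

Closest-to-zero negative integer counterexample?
Testing negative integers from -1 downward:
x = -1: LHS = |(-1) + 2| = |1| = 1; 1 < -1 — FAILS  ← closest negative counterexample to 0

Answer: x = -1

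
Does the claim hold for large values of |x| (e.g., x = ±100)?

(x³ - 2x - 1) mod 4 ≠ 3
x = 100: LHS = (100³ - 2·100 - 1) mod 4 = 999799 mod 4 = 3; 3 ≠ 3 — FAILS
x = -100: LHS = ((-100)³ - 2·(-100) - 1) mod 4 = (-999801) mod 4 = 3; 3 ≠ 3 — FAILS

Answer: No, fails for both x = 100 and x = -100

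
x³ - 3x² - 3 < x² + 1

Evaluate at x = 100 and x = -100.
x = 100: LHS = 100³ - 3·100² - 3 = 969997, RHS = 100² + 1 = 10001; 969997 < 10001 — FAILS
x = -100: LHS = (-100)³ - 3·(-100)² - 3 = -1030003, RHS = (-100)² + 1 = 10001; -1030003 < 10001 — holds

Answer: Partially: fails for x = 100, holds for x = -100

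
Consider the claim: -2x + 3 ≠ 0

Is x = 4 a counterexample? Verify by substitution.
Substitute x = 4 into the relation:
x = 4: LHS = -2·4 + 3 = -5; -5 ≠ 0 — holds

The relation holds at x = 4, so it is not a counterexample.

Answer: No, x = 4 is not a counterexample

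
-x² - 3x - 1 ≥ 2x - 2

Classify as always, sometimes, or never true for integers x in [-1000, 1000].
Holds at x = 0: LHS = -0² - 3·0 - 1 = -1, RHS = 2·0 - 2 = -2; -1 ≥ -2 — holds
Fails at x = 1: LHS = -1² - 3·1 - 1 = -5, RHS = 2·1 - 2 = 0; -5 ≥ 0 — FAILS
It is satisfied by some integers in the range but not all.

Answer: Sometimes true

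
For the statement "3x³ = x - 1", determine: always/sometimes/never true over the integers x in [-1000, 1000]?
Track d = LHS − RHS over the integers in [-1000, 1000]. Equality would need d = 0, but d changes sign only between consecutive integers, jumping over 0:
x = -1: LHS = 3·(-1)³ = -3, RHS = (-1) - 1 = -2; -3 = -2 — FAILS  (d = -1)
x = 0: LHS = 3·0³ = 0, RHS = 0 - 1 = -1; 0 = -1 — FAILS  (d = 1)
Away from these crossings d keeps a constant sign, and checking every integer in [-1000, 1000] confirms d ≠ 0 throughout. Hence the two sides are never equal, so the claimed relation (=) fails for every integer in [-1000, 1000].

No integer in the range satisfies it.

Answer: Never true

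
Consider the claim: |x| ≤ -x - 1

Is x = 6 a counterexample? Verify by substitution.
Substitute x = 6 into the relation:
x = 6: LHS = |6| = 6, RHS = -6 - 1 = -7; 6 ≤ -7 — FAILS

Since the claim fails at x = 6, this value is a counterexample.

Answer: Yes, x = 6 is a counterexample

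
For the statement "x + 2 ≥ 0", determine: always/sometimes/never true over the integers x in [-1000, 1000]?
Holds at x = 0: LHS = 0 + 2 = 2; 2 ≥ 0 — holds
Fails at x = -3: LHS = (-3) + 2 = -1; -1 ≥ 0 — FAILS
It is satisfied by some integers in the range but not all.

Answer: Sometimes true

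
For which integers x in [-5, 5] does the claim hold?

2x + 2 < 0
Holds for: {-5, -4, -3, -2}
Fails for: {-1, 0, 1, 2, 3, 4, 5}

Answer: {-5, -4, -3, -2}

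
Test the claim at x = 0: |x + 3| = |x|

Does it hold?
x = 0: LHS = |0 + 3| = |3| = 3, RHS = |0| = 0; 3 = 0 — FAILS

The relation fails at x = 0, so x = 0 is a counterexample.

Answer: No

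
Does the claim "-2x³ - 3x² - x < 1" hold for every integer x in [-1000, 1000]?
The claim fails at x = -2:
x = -2: LHS = -2·(-2)³ - 3·(-2)² - (-2) = 6; 6 < 1 — FAILS

Because a single integer refutes it, the statement is false.

Answer: False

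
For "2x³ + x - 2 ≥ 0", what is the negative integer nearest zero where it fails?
Testing negative integers from -1 downward:
x = -1: LHS = 2·(-1)³ + (-1) - 2 = -5; -5 ≥ 0 — FAILS  ← closest negative counterexample to 0

Answer: x = -1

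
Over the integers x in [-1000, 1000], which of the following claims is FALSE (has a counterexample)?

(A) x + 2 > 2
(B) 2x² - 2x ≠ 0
(A) x = 0: LHS = 0 + 2 = 2; 2 > 2 — FAILS
(B) x = 0: LHS = 2·0² - 2·0 = 0; 0 ≠ 0 — FAILS

Answer: Both A and B are false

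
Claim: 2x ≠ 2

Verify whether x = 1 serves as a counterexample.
Substitute x = 1 into the relation:
x = 1: LHS = 2·1 = 2; 2 ≠ 2 — FAILS

Since the claim fails at x = 1, this value is a counterexample.

Answer: Yes, x = 1 is a counterexample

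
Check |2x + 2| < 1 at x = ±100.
x = 100: LHS = |2·100 + 2| = |202| = 202; 202 < 1 — FAILS
x = -100: LHS = |2·(-100) + 2| = |-198| = 198; 198 < 1 — FAILS

Answer: No, fails for both x = 100 and x = -100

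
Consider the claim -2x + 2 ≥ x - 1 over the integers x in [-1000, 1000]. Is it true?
The claim fails at x = 2:
x = 2: LHS = -2·2 + 2 = -2, RHS = 2 - 1 = 1; -2 ≥ 1 — FAILS

Because a single integer refutes it, the statement is false.

Answer: False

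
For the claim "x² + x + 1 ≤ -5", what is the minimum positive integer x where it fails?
Testing positive integers:
x = 1: LHS = 1² + 1 + 1 = 3; 3 ≤ -5 — FAILS  ← smallest positive counterexample

Answer: x = 1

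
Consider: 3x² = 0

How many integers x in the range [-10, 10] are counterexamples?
Counterexamples in [-10, 10]: {-10, -9, -8, -7, -6, -5, -4, -3, -2, -1, 1, 2, 3, 4, 5, 6, 7, 8, 9, 10}.

Counting them gives 20 values.

Answer: 20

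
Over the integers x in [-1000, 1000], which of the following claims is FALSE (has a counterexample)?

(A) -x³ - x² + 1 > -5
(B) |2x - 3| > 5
(A) x = 2: LHS = -2³ - 2² + 1 = -11; -11 > -5 — FAILS
(B) x = 0: LHS = |2·0 - 3| = |-3| = 3; 3 > 5 — FAILS

Answer: Both A and B are false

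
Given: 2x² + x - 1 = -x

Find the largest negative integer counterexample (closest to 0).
Testing negative integers from -1 downward:
x = -1: LHS = 2·(-1)² + (-1) - 1 = 0, RHS = -(-1) = 1; 0 = 1 — FAILS  ← closest negative counterexample to 0

Answer: x = -1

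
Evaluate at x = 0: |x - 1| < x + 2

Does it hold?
x = 0: LHS = |0 - 1| = |-1| = 1, RHS = 0 + 2 = 2; 1 < 2 — holds

The relation is satisfied at x = 0.

Answer: Yes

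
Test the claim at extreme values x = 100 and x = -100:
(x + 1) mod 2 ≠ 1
x = 100: LHS = (100 + 1) mod 2 = 101 mod 2 = 1; 1 ≠ 1 — FAILS
x = -100: LHS = ((-100) + 1) mod 2 = (-99) mod 2 = 1; 1 ≠ 1 — FAILS

Answer: No, fails for both x = 100 and x = -100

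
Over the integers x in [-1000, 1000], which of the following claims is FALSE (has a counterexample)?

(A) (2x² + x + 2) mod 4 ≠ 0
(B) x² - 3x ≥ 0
(A) x = 2: LHS = (2·2² + 2 + 2) mod 4 = 12 mod 4 = 0; 0 ≠ 0 — FAILS
(B) x = 1: LHS = 1² - 3·1 = -2; -2 ≥ 0 — FAILS

Answer: Both A and B are false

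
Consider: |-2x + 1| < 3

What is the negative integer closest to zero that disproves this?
Testing negative integers from -1 downward:
x = -1: LHS = |-2·(-1) + 1| = |3| = 3; 3 < 3 — FAILS  ← closest negative counterexample to 0

Answer: x = -1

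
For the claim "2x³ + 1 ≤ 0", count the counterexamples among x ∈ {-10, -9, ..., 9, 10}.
Counterexamples in [-10, 10]: {0, 1, 2, 3, 4, 5, 6, 7, 8, 9, 10}.

Counting them gives 11 values.

Answer: 11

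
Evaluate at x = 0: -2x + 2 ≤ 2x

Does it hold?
x = 0: LHS = -2·0 + 2 = 2, RHS = 2·0 = 0; 2 ≤ 0 — FAILS

The relation fails at x = 0, so x = 0 is a counterexample.

Answer: No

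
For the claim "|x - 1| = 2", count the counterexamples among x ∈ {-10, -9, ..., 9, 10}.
Counterexamples in [-10, 10]: {-10, -9, -8, -7, -6, -5, -4, -3, -2, 0, 1, 2, 4, 5, 6, 7, 8, 9, 10}.

Counting them gives 19 values.

Answer: 19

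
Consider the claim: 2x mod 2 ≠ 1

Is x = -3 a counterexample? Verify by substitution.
Substitute x = -3 into the relation:
x = -3: LHS = (2·(-3)) mod 2 = (-6) mod 2 = 0; 0 ≠ 1 — holds

The relation holds at x = -3, so it is not a counterexample.

Answer: No, x = -3 is not a counterexample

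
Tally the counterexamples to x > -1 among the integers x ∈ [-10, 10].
Counterexamples in [-10, 10]: {-10, -9, -8, -7, -6, -5, -4, -3, -2, -1}.

Counting them gives 10 values.

Answer: 10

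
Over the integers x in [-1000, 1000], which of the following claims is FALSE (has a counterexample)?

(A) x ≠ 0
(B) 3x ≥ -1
(A) x = 0: 0 ≠ 0 — FAILS
(B) x = -1: LHS = 3·(-1) = -3; -3 ≥ -1 — FAILS

Answer: Both A and B are false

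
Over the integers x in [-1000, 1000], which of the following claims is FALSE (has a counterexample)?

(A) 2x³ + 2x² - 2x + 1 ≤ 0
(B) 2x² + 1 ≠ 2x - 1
(A) x = 0: LHS = 2·0³ + 2·0² - 2·0 + 1 = 1; 1 ≤ 0 — FAILS

(B) Over all integers in [-1000, 1000], LHS − RHS is always positive; it is smallest at x = 0, where it equals 2:
x = 0: LHS = 2·0² + 1 = 1, RHS = 2·0 - 1 = -1; 1 ≠ -1 — holds
At the ends of the range:
x = -1000: LHS = 2·(-1000)² + 1 = 2000001, RHS = 2·(-1000) - 1 = -2001; 2000001 ≠ -2001 — holds
x = 1000: LHS = 2·1000² + 1 = 2000001, RHS = 2·1000 - 1 = 1999; 2000001 ≠ 1999 — holds
Hence LHS − RHS is never 0, i.e. the two sides are never equal, so the relation holds for every integer in [-1000, 1000].

Only (A) has a counterexample.

Answer: A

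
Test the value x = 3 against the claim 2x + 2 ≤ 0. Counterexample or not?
Substitute x = 3 into the relation:
x = 3: LHS = 2·3 + 2 = 8; 8 ≤ 0 — FAILS

Since the claim fails at x = 3, this value is a counterexample.

Answer: Yes, x = 3 is a counterexample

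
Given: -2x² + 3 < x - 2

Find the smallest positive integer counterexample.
Testing positive integers:
x = 1: LHS = -2·1² + 3 = 1, RHS = 1 - 2 = -1; 1 < -1 — FAILS  ← smallest positive counterexample

Answer: x = 1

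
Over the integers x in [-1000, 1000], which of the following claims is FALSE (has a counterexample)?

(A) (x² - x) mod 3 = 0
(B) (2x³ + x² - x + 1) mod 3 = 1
(A) x = -1: LHS = ((-1)² - (-1)) mod 3 = 2 mod 3 = 2; 2 = 0 — FAILS
(B) x = 1: LHS = (2·1³ + 1² - 1 + 1) mod 3 = 3 mod 3 = 0; 0 = 1 — FAILS

Answer: Both A and B are false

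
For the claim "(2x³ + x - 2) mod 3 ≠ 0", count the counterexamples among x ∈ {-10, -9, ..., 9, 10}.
For a polynomial with integer coefficients, its value mod 3 depends only on x mod 3, so it suffices to check one representative of each residue class, x = 0, 1, 2:
x = 0: LHS = (2·0³ + 0 - 2) mod 3 = (-2) mod 3 = 1; 1 ≠ 0 — holds
x = 1: LHS = (2·1³ + 1 - 2) mod 3 = 1 mod 3 = 1; 1 ≠ 0 — holds
x = 2: LHS = (2·2³ + 2 - 2) mod 3 = 16 mod 3 = 1; 1 ≠ 0 — holds
The relation holds in every residue class, so the relation holds for every integer in [-10, 10].

No counterexample appears in that range.

Answer: 0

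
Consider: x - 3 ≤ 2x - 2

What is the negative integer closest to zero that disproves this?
Testing negative integers from -1 downward:
x = -1: LHS = (-1) - 3 = -4, RHS = 2·(-1) - 2 = -4; -4 ≤ -4 — holds
x = -2: LHS = (-2) - 3 = -5, RHS = 2·(-2) - 2 = -6; -5 ≤ -6 — FAILS  ← closest negative counterexample to 0

Answer: x = -2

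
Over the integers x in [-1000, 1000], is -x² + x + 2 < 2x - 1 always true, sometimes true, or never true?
Holds at x = 2: LHS = -2² + 2 + 2 = 0, RHS = 2·2 - 1 = 3; 0 < 3 — holds
Fails at x = 0: LHS = -0² + 0 + 2 = 2, RHS = 2·0 - 1 = -1; 2 < -1 — FAILS
It is satisfied by some integers in the range but not all.

Answer: Sometimes true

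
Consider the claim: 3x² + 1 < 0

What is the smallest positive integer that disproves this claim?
Testing positive integers:
x = 1: LHS = 3·1² + 1 = 4; 4 < 0 — FAILS  ← smallest positive counterexample

Answer: x = 1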